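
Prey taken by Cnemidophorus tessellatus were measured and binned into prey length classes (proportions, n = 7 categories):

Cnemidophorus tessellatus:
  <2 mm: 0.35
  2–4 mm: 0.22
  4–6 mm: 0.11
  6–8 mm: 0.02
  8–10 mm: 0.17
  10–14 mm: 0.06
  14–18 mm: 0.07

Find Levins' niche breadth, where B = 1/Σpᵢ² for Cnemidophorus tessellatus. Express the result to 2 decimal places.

4.53

Σpᵢ² = 0.35² + 0.22² + 0.11² + 0.02² + 0.17² + 0.06² + 0.07² = 0.1225 + 0.0484 + 0.0121 + 0.0004 + 0.0289 + 0.0036 + 0.0049 = 0.2208
B = 1 / 0.2208 = 4.5290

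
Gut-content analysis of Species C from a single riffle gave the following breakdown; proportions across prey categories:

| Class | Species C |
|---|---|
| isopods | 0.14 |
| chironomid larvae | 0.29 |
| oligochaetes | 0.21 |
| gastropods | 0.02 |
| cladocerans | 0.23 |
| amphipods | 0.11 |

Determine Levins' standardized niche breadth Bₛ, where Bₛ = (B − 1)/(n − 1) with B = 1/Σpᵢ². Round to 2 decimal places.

Σpᵢ² = 0.14² + 0.29² + 0.21² + 0.02² + 0.23² + 0.11² = 0.0196 + 0.0841 + 0.0441 + 0.0004 + 0.0529 + 0.0121 = 0.2132
B = 1 / 0.2132 = 4.6904
Bₛ = (B − 1)/(n − 1) = (4.6904 − 1)/(6 − 1) = 3.6904/5 = 0.7381

0.74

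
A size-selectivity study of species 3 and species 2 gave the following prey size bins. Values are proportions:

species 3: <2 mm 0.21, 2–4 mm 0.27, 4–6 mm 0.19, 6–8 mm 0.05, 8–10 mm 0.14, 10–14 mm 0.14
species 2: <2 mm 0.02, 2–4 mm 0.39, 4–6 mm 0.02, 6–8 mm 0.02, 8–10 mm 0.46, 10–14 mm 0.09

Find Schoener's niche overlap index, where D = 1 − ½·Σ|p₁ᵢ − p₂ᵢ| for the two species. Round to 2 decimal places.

Σ|p₁ᵢ − p₂ᵢ| = 0.19 + 0.12 + 0.17 + 0.03 + 0.32 + 0.05 = 0.88
D = 1 − ½ × 0.88 = 1 − 0.440 = 0.5600

0.56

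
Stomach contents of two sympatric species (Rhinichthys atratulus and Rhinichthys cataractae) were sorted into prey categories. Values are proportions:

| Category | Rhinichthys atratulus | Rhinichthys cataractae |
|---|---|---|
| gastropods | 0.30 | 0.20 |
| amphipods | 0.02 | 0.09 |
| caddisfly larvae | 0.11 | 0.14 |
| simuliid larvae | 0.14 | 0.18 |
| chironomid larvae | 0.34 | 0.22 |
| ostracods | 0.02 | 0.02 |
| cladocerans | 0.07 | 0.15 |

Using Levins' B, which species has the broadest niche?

Σp_atraᵢ² = 0.30² + 0.02² + 0.11² + 0.14² + 0.34² + 0.02² + 0.07² = 0.0900 + 0.0004 + 0.0121 + 0.0196 + 0.1156 + 0.0004 + 0.0049 = 0.2430
B_atra = 1 / 0.2430 = 4.1152
Σp_cataᵢ² = 0.20² + 0.09² + 0.14² + 0.18² + 0.22² + 0.02² + 0.15² = 0.0400 + 0.0081 + 0.0196 + 0.0324 + 0.0484 + 0.0004 + 0.0225 = 0.1714
B_cata = 1 / 0.1714 = 5.8343
Highest B → broadest niche (most generalist): Rhinichthys cataractae (B = 5.83).

Rhinichthys cataractae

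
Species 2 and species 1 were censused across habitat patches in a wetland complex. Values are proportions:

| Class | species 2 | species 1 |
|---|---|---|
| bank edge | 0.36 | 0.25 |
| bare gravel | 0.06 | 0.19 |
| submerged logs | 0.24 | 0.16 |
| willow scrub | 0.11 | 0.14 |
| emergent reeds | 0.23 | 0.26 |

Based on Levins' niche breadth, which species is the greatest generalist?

Σp_2ᵢ² = 0.36² + 0.06² + 0.24² + 0.11² + 0.23² = 0.1296 + 0.0036 + 0.0576 + 0.0121 + 0.0529 = 0.2558
B_2 = 1 / 0.2558 = 3.9093
Σp_1ᵢ² = 0.25² + 0.19² + 0.16² + 0.14² + 0.26² = 0.0625 + 0.0361 + 0.0256 + 0.0196 + 0.0676 = 0.2114
B_1 = 1 / 0.2114 = 4.7304
Highest B → broadest niche (most generalist): species 1 (B = 4.73).

species 1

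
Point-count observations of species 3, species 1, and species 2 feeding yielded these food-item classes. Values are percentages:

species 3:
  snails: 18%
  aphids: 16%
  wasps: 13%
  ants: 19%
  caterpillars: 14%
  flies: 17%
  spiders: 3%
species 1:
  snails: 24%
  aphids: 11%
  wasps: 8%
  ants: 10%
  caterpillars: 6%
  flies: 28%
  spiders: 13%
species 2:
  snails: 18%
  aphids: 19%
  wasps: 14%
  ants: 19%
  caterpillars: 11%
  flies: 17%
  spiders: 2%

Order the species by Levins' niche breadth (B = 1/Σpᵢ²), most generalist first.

Convert percentages to proportions (divide by 100).
Σp_3ᵢ² = 0.18² + 0.16² + 0.13² + 0.19² + 0.14² + 0.17² + 0.03² = 0.0324 + 0.0256 + 0.0169 + 0.0361 + 0.0196 + 0.0289 + 0.0009 = 0.1604
B_3 = 1 / 0.1604 = 6.2344
Σp_1ᵢ² = 0.24² + 0.11² + 0.08² + 0.10² + 0.06² + 0.28² + 0.13² = 0.0576 + 0.0121 + 0.0064 + 0.0100 + 0.0036 + 0.0784 + 0.0169 = 0.1850
B_1 = 1 / 0.1850 = 5.4054
Σp_2ᵢ² = 0.18² + 0.19² + 0.14² + 0.19² + 0.11² + 0.17² + 0.02² = 0.0324 + 0.0361 + 0.0196 + 0.0361 + 0.0121 + 0.0289 + 0.0004 = 0.1656
B_2 = 1 / 0.1656 = 6.0386
Ranking by B (broadest → narrowest): species 3 (6.23) > species 2 (6.04) > species 1 (5.41)

species 3 > species 2 > species 1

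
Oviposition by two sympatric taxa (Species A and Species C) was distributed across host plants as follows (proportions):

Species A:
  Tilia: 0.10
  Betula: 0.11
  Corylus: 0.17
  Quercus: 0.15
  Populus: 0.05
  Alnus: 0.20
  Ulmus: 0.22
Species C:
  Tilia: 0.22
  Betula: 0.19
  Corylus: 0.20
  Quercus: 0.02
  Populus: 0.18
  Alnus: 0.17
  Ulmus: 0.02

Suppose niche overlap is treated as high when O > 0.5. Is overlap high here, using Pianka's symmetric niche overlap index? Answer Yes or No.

Σ p₁ᵢp₂ᵢ = 0.0220 + 0.0209 + 0.0340 + 0.0030 + 0.0090 + 0.0340 + 0.0044 = 0.1273
Σp_1ᵢ² = 0.10² + 0.11² + 0.17² + 0.15² + 0.05² + 0.20² + 0.22² = 0.0100 + 0.0121 + 0.0289 + 0.0225 + 0.0025 + 0.0400 + 0.0484 = 0.1644
Σp_2ᵢ² = 0.22² + 0.19² + 0.20² + 0.02² + 0.18² + 0.17² + 0.02² = 0.0484 + 0.0361 + 0.0400 + 0.0004 + 0.0324 + 0.0289 + 0.0004 = 0.1866
O = 0.1273 / √(0.1644 × 0.1866) = 0.1273 / 0.17515 = 0.7268
O = 0.7268 > 0.5 → Yes.

Yes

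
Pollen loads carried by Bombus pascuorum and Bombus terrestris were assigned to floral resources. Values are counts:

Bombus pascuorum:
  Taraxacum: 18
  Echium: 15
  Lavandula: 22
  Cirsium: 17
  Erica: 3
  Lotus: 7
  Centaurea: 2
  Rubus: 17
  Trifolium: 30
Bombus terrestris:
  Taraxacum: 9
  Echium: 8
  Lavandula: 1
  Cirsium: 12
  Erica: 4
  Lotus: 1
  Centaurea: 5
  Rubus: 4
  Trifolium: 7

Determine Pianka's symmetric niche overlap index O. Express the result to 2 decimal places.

0.81

Proportions for Bombus pascuorum (n=131): 18/131=0.1374, 15/131=0.1145, 22/131=0.1679, 17/131=0.1298, 3/131=0.0229, 7/131=0.0534, 2/131=0.0153, 17/131=0.1298, 30/131=0.2290
Proportions for Bombus terrestris (n=51): 9/51=0.1765, 8/51=0.1569, 1/51=0.0196, 12/51=0.2353, 4/51=0.0784, 1/51=0.0196, 5/51=0.0980, 4/51=0.0784, 7/51=0.1373
Σ p₁ᵢp₂ᵢ = 0.024251 + 0.017965 + 0.003291 + 0.030542 + 0.001795 + 0.001047 + 0.001499 + 0.010176 + 0.031442 = 0.122008
Σp_1ᵢ² = 0.1374² + 0.1145² + 0.1679² + 0.1298² + 0.0229² + 0.0534² + 0.0153² + 0.1298² + 0.2290² = 0.018879 + 0.013110 + 0.028190 + 0.016848 + 0.000524 + 0.002852 + 0.000234 + 0.016848 + 0.052441 = 0.149926
Σp_2ᵢ² = 0.1765² + 0.1569² + 0.0196² + 0.2353² + 0.0784² + 0.0196² + 0.0980² + 0.0784² + 0.1373² = 0.031152 + 0.024618 + 0.000384 + 0.055366 + 0.006147 + 0.000384 + 0.009604 + 0.006147 + 0.018851 = 0.152653
O = 0.122008 / √(0.149926 × 0.152653) = 0.122008 / 0.1512834 = 0.8065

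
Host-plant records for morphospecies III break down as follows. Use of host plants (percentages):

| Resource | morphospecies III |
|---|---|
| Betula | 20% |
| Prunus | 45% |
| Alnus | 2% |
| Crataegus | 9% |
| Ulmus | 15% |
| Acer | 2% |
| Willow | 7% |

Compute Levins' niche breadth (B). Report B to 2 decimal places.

3.59

Convert percentages to proportions (divide by 100).
Σpᵢ² = 0.20² + 0.45² + 0.02² + 0.09² + 0.15² + 0.02² + 0.07² = 0.0400 + 0.2025 + 0.0004 + 0.0081 + 0.0225 + 0.0004 + 0.0049 = 0.2788
B = 1 / 0.2788 = 3.5868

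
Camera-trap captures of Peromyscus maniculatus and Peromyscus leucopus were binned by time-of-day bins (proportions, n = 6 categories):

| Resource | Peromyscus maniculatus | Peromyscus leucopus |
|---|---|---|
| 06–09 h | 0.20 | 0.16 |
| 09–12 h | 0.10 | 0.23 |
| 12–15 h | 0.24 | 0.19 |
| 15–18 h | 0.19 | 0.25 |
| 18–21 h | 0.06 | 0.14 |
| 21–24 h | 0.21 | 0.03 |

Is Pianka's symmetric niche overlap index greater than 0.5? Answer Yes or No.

Yes

Σ p₁ᵢp₂ᵢ = 0.0320 + 0.0230 + 0.0456 + 0.0475 + 0.0084 + 0.0063 = 0.1628
Σp_1ᵢ² = 0.20² + 0.10² + 0.24² + 0.19² + 0.06² + 0.21² = 0.0400 + 0.0100 + 0.0576 + 0.0361 + 0.0036 + 0.0441 = 0.1914
Σp_2ᵢ² = 0.16² + 0.23² + 0.19² + 0.25² + 0.14² + 0.03² = 0.0256 + 0.0529 + 0.0361 + 0.0625 + 0.0196 + 0.0009 = 0.1976
O = 0.1628 / √(0.1914 × 0.1976) = 0.1628 / 0.19448 = 0.8371
O = 0.8371 > 0.5 → Yes.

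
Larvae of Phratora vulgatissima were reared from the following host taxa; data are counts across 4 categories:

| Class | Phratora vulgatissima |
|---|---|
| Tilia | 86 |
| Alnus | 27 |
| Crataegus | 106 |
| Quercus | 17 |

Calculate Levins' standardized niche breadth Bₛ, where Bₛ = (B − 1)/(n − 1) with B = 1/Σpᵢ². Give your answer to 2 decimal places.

Proportions for Phratora vulgatissima (n=236): 86/236=0.3644, 27/236=0.1144, 106/236=0.4492, 17/236=0.0720
Σpᵢ² = 0.3644² + 0.1144² + 0.4492² + 0.0720² = 0.132787 + 0.013087 + 0.201781 + 0.005184 = 0.352839
B = 1 / 0.352839 = 2.8342
Bₛ = (B − 1)/(n − 1) = (2.8342 − 1)/(4 − 1) = 1.8342/3 = 0.6114

0.61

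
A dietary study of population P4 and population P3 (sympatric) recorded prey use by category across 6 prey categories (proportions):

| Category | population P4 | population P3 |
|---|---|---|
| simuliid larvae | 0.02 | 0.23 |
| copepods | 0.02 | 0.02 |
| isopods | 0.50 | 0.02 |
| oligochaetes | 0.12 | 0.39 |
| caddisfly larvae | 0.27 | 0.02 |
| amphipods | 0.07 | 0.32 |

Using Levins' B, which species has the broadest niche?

population P3

Σp_P4ᵢ² = 0.02² + 0.02² + 0.50² + 0.12² + 0.27² + 0.07² = 0.0004 + 0.0004 + 0.2500 + 0.0144 + 0.0729 + 0.0049 = 0.3430
B_P4 = 1 / 0.3430 = 2.9155
Σp_P3ᵢ² = 0.23² + 0.02² + 0.02² + 0.39² + 0.02² + 0.32² = 0.0529 + 0.0004 + 0.0004 + 0.1521 + 0.0004 + 0.1024 = 0.3086
B_P3 = 1 / 0.3086 = 3.2404
Highest B → broadest niche (most generalist): population P3 (B = 3.24).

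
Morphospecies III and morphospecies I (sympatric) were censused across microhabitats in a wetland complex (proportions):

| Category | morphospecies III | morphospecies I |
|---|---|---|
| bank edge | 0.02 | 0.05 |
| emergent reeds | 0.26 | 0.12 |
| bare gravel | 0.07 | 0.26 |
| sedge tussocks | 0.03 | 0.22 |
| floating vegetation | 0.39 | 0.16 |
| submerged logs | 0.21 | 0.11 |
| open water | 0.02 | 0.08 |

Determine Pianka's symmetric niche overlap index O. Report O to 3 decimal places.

Σ p₁ᵢp₂ᵢ = 0.0010 + 0.0312 + 0.0182 + 0.0066 + 0.0624 + 0.0231 + 0.0016 = 0.1441
Σp_1ᵢ² = 0.02² + 0.26² + 0.07² + 0.03² + 0.39² + 0.21² + 0.02² = 0.0004 + 0.0676 + 0.0049 + 0.0009 + 0.1521 + 0.0441 + 0.0004 = 0.2704
Σp_2ᵢ² = 0.05² + 0.12² + 0.26² + 0.22² + 0.16² + 0.11² + 0.08² = 0.0025 + 0.0144 + 0.0676 + 0.0484 + 0.0256 + 0.0121 + 0.0064 = 0.1770
O = 0.1441 / √(0.2704 × 0.1770) = 0.1441 / 0.218771 = 0.65868

0.659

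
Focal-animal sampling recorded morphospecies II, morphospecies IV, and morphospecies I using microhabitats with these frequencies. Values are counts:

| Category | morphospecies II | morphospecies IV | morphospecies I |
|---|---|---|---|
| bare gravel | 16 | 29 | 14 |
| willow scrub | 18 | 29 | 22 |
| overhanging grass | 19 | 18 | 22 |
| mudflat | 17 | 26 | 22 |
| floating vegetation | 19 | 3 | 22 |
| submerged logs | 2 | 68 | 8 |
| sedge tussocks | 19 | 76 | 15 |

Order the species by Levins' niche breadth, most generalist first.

Proportions for morphospecies II (n=110): 16/110=0.1455, 18/110=0.1636, 19/110=0.1727, 17/110=0.1545, 19/110=0.1727, 2/110=0.0182, 19/110=0.1727
Proportions for morphospecies IV (n=249): 29/249=0.1165, 29/249=0.1165, 18/249=0.0723, 26/249=0.1044, 3/249=0.0120, 68/249=0.2731, 76/249=0.3052
Proportions for morphospecies I (n=125): 14/125=0.1120, 22/125=0.1760, 22/125=0.1760, 22/125=0.1760, 22/125=0.1760, 8/125=0.0640, 15/125=0.1200
Σp_IIᵢ² = 0.1455² + 0.1636² + 0.1727² + 0.1545² + 0.1727² + 0.0182² + 0.1727² = 0.021170 + 0.026765 + 0.029825 + 0.023870 + 0.029825 + 0.000331 + 0.029825 = 0.161611
B_II = 1 / 0.161611 = 6.1877
Σp_IVᵢ² = 0.1165² + 0.1165² + 0.0723² + 0.1044² + 0.0120² + 0.2731² + 0.3052² = 0.013572 + 0.013572 + 0.005227 + 0.010899 + 0.000144 + 0.074584 + 0.093147 = 0.211145
B_IV = 1 / 0.211145 = 4.7361
Σp_Iᵢ² = 0.1120² + 0.1760² + 0.1760² + 0.1760² + 0.1760² + 0.0640² + 0.1200² = 0.012544 + 0.030976 + 0.030976 + 0.030976 + 0.030976 + 0.004096 + 0.014400 = 0.154944
B_I = 1 / 0.154944 = 6.4539
Ranking by B (broadest → narrowest): morphospecies I (6.45) > morphospecies II (6.19) > morphospecies IV (4.74)

morphospecies I > morphospecies II > morphospecies IV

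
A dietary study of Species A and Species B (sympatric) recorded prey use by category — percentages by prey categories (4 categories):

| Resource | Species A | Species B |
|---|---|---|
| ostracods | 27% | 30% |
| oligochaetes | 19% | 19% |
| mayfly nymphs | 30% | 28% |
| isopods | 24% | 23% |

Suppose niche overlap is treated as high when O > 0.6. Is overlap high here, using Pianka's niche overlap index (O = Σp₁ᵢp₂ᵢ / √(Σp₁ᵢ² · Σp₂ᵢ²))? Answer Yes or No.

Yes

Convert percentages to proportions (divide by 100).
Σ p₁ᵢp₂ᵢ = 0.0810 + 0.0361 + 0.0840 + 0.0552 = 0.2563
Σp_1ᵢ² = 0.27² + 0.19² + 0.30² + 0.24² = 0.0729 + 0.0361 + 0.0900 + 0.0576 = 0.2566
Σp_2ᵢ² = 0.30² + 0.19² + 0.28² + 0.23² = 0.0900 + 0.0361 + 0.0784 + 0.0529 = 0.2574
O = 0.2563 / √(0.2566 × 0.2574) = 0.2563 / 0.25700 = 0.9973
O = 0.9973 > 0.6 → Yes.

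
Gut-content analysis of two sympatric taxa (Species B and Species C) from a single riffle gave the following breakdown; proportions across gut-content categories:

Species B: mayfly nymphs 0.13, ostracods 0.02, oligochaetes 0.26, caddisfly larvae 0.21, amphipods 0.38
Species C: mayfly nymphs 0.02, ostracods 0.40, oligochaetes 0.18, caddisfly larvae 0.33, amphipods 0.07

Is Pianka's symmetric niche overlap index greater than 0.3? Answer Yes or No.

Σ p₁ᵢp₂ᵢ = 0.0026 + 0.0080 + 0.0468 + 0.0693 + 0.0266 = 0.1533
Σp_1ᵢ² = 0.13² + 0.02² + 0.26² + 0.21² + 0.38² = 0.0169 + 0.0004 + 0.0676 + 0.0441 + 0.1444 = 0.2734
Σp_2ᵢ² = 0.02² + 0.40² + 0.18² + 0.33² + 0.07² = 0.0004 + 0.1600 + 0.0324 + 0.1089 + 0.0049 = 0.3066
O = 0.1533 / √(0.2734 × 0.3066) = 0.1533 / 0.28952 = 0.5295
O = 0.5295 > 0.3 → Yes.

Yes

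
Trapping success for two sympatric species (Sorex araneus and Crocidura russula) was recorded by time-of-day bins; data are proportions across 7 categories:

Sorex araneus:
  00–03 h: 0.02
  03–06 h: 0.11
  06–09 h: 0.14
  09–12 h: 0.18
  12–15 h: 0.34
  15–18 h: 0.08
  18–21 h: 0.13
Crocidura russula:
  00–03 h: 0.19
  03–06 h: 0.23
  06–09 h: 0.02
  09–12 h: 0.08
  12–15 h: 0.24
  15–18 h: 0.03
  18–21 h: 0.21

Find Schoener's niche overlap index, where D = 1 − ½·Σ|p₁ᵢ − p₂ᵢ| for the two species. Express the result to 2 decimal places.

Σ|p₁ᵢ − p₂ᵢ| = 0.17 + 0.12 + 0.12 + 0.10 + 0.10 + 0.05 + 0.08 = 0.74
D = 1 − ½ × 0.74 = 1 − 0.370 = 0.6300

0.63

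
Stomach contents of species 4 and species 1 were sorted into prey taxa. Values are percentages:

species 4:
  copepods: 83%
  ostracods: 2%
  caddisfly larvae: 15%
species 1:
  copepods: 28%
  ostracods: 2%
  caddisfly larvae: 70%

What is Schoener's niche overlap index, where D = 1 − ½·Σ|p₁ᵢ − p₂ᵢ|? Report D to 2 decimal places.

Convert percentages to proportions (divide by 100).
Σ|p₁ᵢ − p₂ᵢ| = 0.55 + 0.00 + 0.55 = 1.10
D = 1 − ½ × 1.10 = 1 − 0.550 = 0.4500

0.45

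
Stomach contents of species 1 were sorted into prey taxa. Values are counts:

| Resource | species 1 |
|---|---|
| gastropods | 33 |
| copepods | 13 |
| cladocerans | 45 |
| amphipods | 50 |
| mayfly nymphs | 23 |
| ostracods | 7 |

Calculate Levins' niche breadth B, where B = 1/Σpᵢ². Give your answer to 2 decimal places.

Proportions for species 1 (n=171): 33/171=0.1930, 13/171=0.0760, 45/171=0.2632, 50/171=0.2924, 23/171=0.1345, 7/171=0.0409
Σpᵢ² = 0.1930² + 0.0760² + 0.2632² + 0.2924² + 0.1345² + 0.0409² = 0.037249 + 0.005776 + 0.069274 + 0.085498 + 0.018090 + 0.001673 = 0.217560
B = 1 / 0.217560 = 4.5964

4.60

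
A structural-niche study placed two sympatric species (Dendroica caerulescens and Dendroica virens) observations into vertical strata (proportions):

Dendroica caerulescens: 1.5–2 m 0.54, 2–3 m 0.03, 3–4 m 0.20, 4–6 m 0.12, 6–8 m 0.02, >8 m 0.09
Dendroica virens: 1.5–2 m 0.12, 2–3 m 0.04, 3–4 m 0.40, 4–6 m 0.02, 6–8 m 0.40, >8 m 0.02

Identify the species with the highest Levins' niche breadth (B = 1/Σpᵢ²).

Σp_caerᵢ² = 0.54² + 0.03² + 0.20² + 0.12² + 0.02² + 0.09² = 0.2916 + 0.0009 + 0.0400 + 0.0144 + 0.0004 + 0.0081 = 0.3554
B_caer = 1 / 0.3554 = 2.8137
Σp_vireᵢ² = 0.12² + 0.04² + 0.40² + 0.02² + 0.40² + 0.02² = 0.0144 + 0.0016 + 0.1600 + 0.0004 + 0.1600 + 0.0004 = 0.3368
B_vire = 1 / 0.3368 = 2.9691
Highest B → broadest niche (most generalist): Dendroica virens (B = 2.97).

Dendroica virens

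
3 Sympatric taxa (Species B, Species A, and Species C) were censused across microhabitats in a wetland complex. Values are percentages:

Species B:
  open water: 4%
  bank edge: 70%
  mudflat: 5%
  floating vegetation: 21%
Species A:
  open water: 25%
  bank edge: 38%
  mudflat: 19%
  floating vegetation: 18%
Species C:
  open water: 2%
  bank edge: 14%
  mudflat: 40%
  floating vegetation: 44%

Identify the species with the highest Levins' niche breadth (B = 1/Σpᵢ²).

Species A

Convert percentages to proportions (divide by 100).
Σp_Bᵢ² = 0.04² + 0.70² + 0.05² + 0.21² = 0.0016 + 0.4900 + 0.0025 + 0.0441 = 0.5382
B_B = 1 / 0.5382 = 1.8580
Σp_Aᵢ² = 0.25² + 0.38² + 0.19² + 0.18² = 0.0625 + 0.1444 + 0.0361 + 0.0324 = 0.2754
B_A = 1 / 0.2754 = 3.6311
Σp_Cᵢ² = 0.02² + 0.14² + 0.40² + 0.44² = 0.0004 + 0.0196 + 0.1600 + 0.1936 = 0.3736
B_C = 1 / 0.3736 = 2.6767
Highest B → broadest niche (most generalist): Species A (B = 3.63).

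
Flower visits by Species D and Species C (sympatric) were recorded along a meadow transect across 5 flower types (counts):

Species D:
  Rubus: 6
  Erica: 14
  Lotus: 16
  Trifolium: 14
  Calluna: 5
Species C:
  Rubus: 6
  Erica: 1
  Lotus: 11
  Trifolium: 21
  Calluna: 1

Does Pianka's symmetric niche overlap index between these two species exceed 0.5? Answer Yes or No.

Yes

Proportions for Species D (n=55): 6/55=0.1091, 14/55=0.2545, 16/55=0.2909, 14/55=0.2545, 5/55=0.0909
Proportions for Species C (n=40): 6/40=0.1500, 1/40=0.0250, 11/40=0.2750, 21/40=0.5250, 1/40=0.0250
Σ p₁ᵢp₂ᵢ = 0.016365 + 0.006363 + 0.079998 + 0.133613 + 0.002273 = 0.238612
Σp_1ᵢ² = 0.1091² + 0.2545² + 0.2909² + 0.2545² + 0.0909² = 0.011903 + 0.064770 + 0.084623 + 0.064770 + 0.008263 = 0.234329
Σp_2ᵢ² = 0.1500² + 0.0250² + 0.2750² + 0.5250² + 0.0250² = 0.022500 + 0.000625 + 0.075625 + 0.275625 + 0.000625 = 0.375000
O = 0.238612 / √(0.234329 × 0.375000) = 0.238612 / 0.2964344 = 0.8049
O = 0.8049 > 0.5 → Yes.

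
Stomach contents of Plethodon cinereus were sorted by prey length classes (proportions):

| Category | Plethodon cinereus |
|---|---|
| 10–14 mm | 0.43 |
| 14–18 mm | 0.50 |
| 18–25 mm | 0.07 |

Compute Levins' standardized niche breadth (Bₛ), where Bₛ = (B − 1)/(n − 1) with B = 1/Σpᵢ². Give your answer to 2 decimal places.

0.64

Σpᵢ² = 0.43² + 0.50² + 0.07² = 0.1849 + 0.2500 + 0.0049 = 0.4398
B = 1 / 0.4398 = 2.2738
Bₛ = (B − 1)/(n − 1) = (2.2738 − 1)/(3 − 1) = 1.2738/2 = 0.6369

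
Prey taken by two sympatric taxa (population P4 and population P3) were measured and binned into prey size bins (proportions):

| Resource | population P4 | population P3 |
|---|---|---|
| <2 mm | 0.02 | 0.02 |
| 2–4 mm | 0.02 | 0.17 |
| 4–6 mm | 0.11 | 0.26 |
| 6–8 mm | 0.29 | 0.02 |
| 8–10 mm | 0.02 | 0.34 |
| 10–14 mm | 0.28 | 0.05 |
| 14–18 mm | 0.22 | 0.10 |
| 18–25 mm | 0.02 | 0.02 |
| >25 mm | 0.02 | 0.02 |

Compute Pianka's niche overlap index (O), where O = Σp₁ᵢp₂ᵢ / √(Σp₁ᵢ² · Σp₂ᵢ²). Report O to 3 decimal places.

0.363

Σ p₁ᵢp₂ᵢ = 0.0004 + 0.0034 + 0.0286 + 0.0058 + 0.0068 + 0.0140 + 0.0220 + 0.0004 + 0.0004 = 0.0818
Σp_1ᵢ² = 0.02² + 0.02² + 0.11² + 0.29² + 0.02² + 0.28² + 0.22² + 0.02² + 0.02² = 0.0004 + 0.0004 + 0.0121 + 0.0841 + 0.0004 + 0.0784 + 0.0484 + 0.0004 + 0.0004 = 0.2250
Σp_2ᵢ² = 0.02² + 0.17² + 0.26² + 0.02² + 0.34² + 0.05² + 0.10² + 0.02² + 0.02² = 0.0004 + 0.0289 + 0.0676 + 0.0004 + 0.1156 + 0.0025 + 0.0100 + 0.0004 + 0.0004 = 0.2262
O = 0.0818 / √(0.2250 × 0.2262) = 0.0818 / 0.225599 = 0.36259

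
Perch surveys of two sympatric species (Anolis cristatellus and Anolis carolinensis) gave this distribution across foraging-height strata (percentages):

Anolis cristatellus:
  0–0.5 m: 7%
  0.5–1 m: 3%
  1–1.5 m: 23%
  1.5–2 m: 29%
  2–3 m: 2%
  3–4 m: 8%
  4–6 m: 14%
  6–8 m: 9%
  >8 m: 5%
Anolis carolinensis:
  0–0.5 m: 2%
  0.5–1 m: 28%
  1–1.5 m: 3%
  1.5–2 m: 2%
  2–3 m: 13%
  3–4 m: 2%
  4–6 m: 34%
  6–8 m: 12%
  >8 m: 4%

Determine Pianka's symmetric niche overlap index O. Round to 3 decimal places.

0.429

Convert percentages to proportions (divide by 100).
Σ p₁ᵢp₂ᵢ = 0.0014 + 0.0084 + 0.0069 + 0.0058 + 0.0026 + 0.0016 + 0.0476 + 0.0108 + 0.0020 = 0.0871
Σp_1ᵢ² = 0.07² + 0.03² + 0.23² + 0.29² + 0.02² + 0.08² + 0.14² + 0.09² + 0.05² = 0.0049 + 0.0009 + 0.0529 + 0.0841 + 0.0004 + 0.0064 + 0.0196 + 0.0081 + 0.0025 = 0.1798
Σp_2ᵢ² = 0.02² + 0.28² + 0.03² + 0.02² + 0.13² + 0.02² + 0.34² + 0.12² + 0.04² = 0.0004 + 0.0784 + 0.0009 + 0.0004 + 0.0169 + 0.0004 + 0.1156 + 0.0144 + 0.0016 = 0.2290
O = 0.0871 / √(0.1798 × 0.2290) = 0.0871 / 0.202914 = 0.42925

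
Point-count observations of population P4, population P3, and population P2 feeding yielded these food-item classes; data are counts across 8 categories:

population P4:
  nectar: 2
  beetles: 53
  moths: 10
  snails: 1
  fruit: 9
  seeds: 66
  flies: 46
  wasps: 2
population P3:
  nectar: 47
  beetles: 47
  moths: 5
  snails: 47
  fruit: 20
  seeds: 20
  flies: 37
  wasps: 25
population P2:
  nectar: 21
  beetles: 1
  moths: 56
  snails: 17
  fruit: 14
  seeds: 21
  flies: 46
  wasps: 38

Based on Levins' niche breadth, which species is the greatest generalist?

population P3

Proportions for population P4 (n=189): 2/189=0.0106, 53/189=0.2804, 10/189=0.0529, 1/189=0.0053, 9/189=0.0476, 66/189=0.3492, 46/189=0.2434, 2/189=0.0106
Proportions for population P3 (n=248): 47/248=0.1895, 47/248=0.1895, 5/248=0.0202, 47/248=0.1895, 20/248=0.0806, 20/248=0.0806, 37/248=0.1492, 25/248=0.1008
Proportions for population P2 (n=214): 21/214=0.0981, 1/214=0.0047, 56/214=0.2617, 17/214=0.0794, 14/214=0.0654, 21/214=0.0981, 46/214=0.2150, 38/214=0.1776
Σp_P4ᵢ² = 0.0106² + 0.2804² + 0.0529² + 0.0053² + 0.0476² + 0.3492² + 0.2434² + 0.0106² = 0.000112 + 0.078624 + 0.002798 + 0.000028 + 0.002266 + 0.121941 + 0.059244 + 0.000112 = 0.265125
B_P4 = 1 / 0.265125 = 3.7718
Σp_P3ᵢ² = 0.1895² + 0.1895² + 0.0202² + 0.1895² + 0.0806² + 0.0806² + 0.1492² + 0.1008² = 0.035910 + 0.035910 + 0.000408 + 0.035910 + 0.006496 + 0.006496 + 0.022261 + 0.010161 = 0.153552
B_P3 = 1 / 0.153552 = 6.5125
Σp_P2ᵢ² = 0.0981² + 0.0047² + 0.2617² + 0.0794² + 0.0654² + 0.0981² + 0.2150² + 0.1776² = 0.009624 + 0.000022 + 0.068487 + 0.006304 + 0.004277 + 0.009624 + 0.046225 + 0.031542 = 0.176105
B_P2 = 1 / 0.176105 = 5.6784
Highest B → broadest niche (most generalist): population P3 (B = 6.51).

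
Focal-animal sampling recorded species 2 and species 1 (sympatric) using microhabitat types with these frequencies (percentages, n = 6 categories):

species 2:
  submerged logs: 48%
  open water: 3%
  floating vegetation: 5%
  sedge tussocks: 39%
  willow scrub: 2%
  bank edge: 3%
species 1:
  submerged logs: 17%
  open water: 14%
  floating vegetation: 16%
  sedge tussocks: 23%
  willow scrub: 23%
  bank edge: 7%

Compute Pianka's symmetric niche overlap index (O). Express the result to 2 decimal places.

0.71

Convert percentages to proportions (divide by 100).
Σ p₁ᵢp₂ᵢ = 0.0816 + 0.0042 + 0.0080 + 0.0897 + 0.0046 + 0.0021 = 0.1902
Σp_1ᵢ² = 0.48² + 0.03² + 0.05² + 0.39² + 0.02² + 0.03² = 0.2304 + 0.0009 + 0.0025 + 0.1521 + 0.0004 + 0.0009 = 0.3872
Σp_2ᵢ² = 0.17² + 0.14² + 0.16² + 0.23² + 0.23² + 0.07² = 0.0289 + 0.0196 + 0.0256 + 0.0529 + 0.0529 + 0.0049 = 0.1848
O = 0.1902 / √(0.3872 × 0.1848) = 0.1902 / 0.26750 = 0.7110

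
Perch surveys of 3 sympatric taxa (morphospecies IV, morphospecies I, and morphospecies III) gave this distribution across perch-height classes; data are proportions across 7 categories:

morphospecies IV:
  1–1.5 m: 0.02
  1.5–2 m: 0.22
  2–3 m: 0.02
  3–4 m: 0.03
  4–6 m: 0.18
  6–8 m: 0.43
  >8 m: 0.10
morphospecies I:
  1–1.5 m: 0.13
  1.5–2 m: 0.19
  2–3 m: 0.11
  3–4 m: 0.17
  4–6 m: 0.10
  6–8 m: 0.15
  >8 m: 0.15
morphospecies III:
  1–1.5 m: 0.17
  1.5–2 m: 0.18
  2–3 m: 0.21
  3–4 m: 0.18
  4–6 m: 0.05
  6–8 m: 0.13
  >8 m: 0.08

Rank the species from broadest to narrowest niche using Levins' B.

Σp_IVᵢ² = 0.02² + 0.22² + 0.02² + 0.03² + 0.18² + 0.43² + 0.10² = 0.0004 + 0.0484 + 0.0004 + 0.0009 + 0.0324 + 0.1849 + 0.0100 = 0.2774
B_IV = 1 / 0.2774 = 3.6049
Σp_Iᵢ² = 0.13² + 0.19² + 0.11² + 0.17² + 0.10² + 0.15² + 0.15² = 0.0169 + 0.0361 + 0.0121 + 0.0289 + 0.0100 + 0.0225 + 0.0225 = 0.1490
B_I = 1 / 0.1490 = 6.7114
Σp_IIIᵢ² = 0.17² + 0.18² + 0.21² + 0.18² + 0.05² + 0.13² + 0.08² = 0.0289 + 0.0324 + 0.0441 + 0.0324 + 0.0025 + 0.0169 + 0.0064 = 0.1636
B_III = 1 / 0.1636 = 6.1125
Ranking by B (broadest → narrowest): morphospecies I (6.71) > morphospecies III (6.11) > morphospecies IV (3.60)

morphospecies I > morphospecies III > morphospecies IV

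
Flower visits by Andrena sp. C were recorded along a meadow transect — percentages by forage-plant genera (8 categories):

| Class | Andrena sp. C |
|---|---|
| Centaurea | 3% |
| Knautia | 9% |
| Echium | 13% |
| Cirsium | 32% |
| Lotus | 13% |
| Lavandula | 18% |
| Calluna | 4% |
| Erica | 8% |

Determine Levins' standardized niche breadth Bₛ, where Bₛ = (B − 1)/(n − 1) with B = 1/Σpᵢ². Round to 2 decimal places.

0.63

Convert percentages to proportions (divide by 100).
Σpᵢ² = 0.03² + 0.09² + 0.13² + 0.32² + 0.13² + 0.18² + 0.04² + 0.08² = 0.0009 + 0.0081 + 0.0169 + 0.1024 + 0.0169 + 0.0324 + 0.0016 + 0.0064 = 0.1856
B = 1 / 0.1856 = 5.3879
Bₛ = (B − 1)/(n − 1) = (5.3879 − 1)/(8 − 1) = 4.3879/7 = 0.6268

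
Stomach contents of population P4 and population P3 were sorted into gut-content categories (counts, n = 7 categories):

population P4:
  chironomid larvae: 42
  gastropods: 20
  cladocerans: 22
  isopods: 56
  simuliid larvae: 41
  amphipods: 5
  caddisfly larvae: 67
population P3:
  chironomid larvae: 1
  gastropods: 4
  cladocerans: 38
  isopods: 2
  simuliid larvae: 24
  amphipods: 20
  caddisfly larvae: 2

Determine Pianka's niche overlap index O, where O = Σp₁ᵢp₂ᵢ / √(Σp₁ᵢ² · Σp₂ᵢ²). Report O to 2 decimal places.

0.42

Proportions for population P4 (n=253): 42/253=0.1660, 20/253=0.0791, 22/253=0.0870, 56/253=0.2213, 41/253=0.1621, 5/253=0.0198, 67/253=0.2648
Proportions for population P3 (n=91): 1/91=0.0110, 4/91=0.0440, 38/91=0.4176, 2/91=0.0220, 24/91=0.2637, 20/91=0.2198, 2/91=0.0220
Σ p₁ᵢp₂ᵢ = 0.001826 + 0.003480 + 0.036331 + 0.004869 + 0.042746 + 0.004352 + 0.005826 = 0.099430
Σp_1ᵢ² = 0.1660² + 0.0791² + 0.0870² + 0.2213² + 0.1621² + 0.0198² + 0.2648² = 0.027556 + 0.006257 + 0.007569 + 0.048974 + 0.026276 + 0.000392 + 0.070119 = 0.187143
Σp_2ᵢ² = 0.0110² + 0.0440² + 0.4176² + 0.0220² + 0.2637² + 0.2198² + 0.0220² = 0.000121 + 0.001936 + 0.174390 + 0.000484 + 0.069538 + 0.048312 + 0.000484 = 0.295265
O = 0.099430 / √(0.187143 × 0.295265) = 0.099430 / 0.2350676 = 0.4230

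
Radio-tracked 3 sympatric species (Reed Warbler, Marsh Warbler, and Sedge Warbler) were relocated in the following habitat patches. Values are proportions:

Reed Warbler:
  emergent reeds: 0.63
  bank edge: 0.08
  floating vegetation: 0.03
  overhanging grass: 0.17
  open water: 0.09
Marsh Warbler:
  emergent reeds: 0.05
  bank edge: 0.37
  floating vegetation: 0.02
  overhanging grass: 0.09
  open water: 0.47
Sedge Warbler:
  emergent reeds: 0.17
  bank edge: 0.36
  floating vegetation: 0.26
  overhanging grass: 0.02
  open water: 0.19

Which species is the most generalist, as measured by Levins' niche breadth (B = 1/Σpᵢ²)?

Σp_Reedᵢ² = 0.63² + 0.08² + 0.03² + 0.17² + 0.09² = 0.3969 + 0.0064 + 0.0009 + 0.0289 + 0.0081 = 0.4412
B_Reed = 1 / 0.4412 = 2.2665
Σp_Marsᵢ² = 0.05² + 0.37² + 0.02² + 0.09² + 0.47² = 0.0025 + 0.1369 + 0.0004 + 0.0081 + 0.2209 = 0.3688
B_Mars = 1 / 0.3688 = 2.7115
Σp_Sedgᵢ² = 0.17² + 0.36² + 0.26² + 0.02² + 0.19² = 0.0289 + 0.1296 + 0.0676 + 0.0004 + 0.0361 = 0.2626
B_Sedg = 1 / 0.2626 = 3.8081
Highest B → broadest niche (most generalist): Sedge Warbler (B = 3.81).

Sedge Warbler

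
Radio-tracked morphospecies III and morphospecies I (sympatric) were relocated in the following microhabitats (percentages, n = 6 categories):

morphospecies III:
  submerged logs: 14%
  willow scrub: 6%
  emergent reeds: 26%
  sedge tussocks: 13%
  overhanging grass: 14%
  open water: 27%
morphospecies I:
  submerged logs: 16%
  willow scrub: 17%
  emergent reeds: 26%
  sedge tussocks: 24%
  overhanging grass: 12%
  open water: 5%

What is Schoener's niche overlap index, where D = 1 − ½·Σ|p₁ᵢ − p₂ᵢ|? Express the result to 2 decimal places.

Convert percentages to proportions (divide by 100).
Σ|p₁ᵢ − p₂ᵢ| = 0.02 + 0.11 + 0.00 + 0.11 + 0.02 + 0.22 = 0.48
D = 1 − ½ × 0.48 = 1 − 0.240 = 0.7600

0.76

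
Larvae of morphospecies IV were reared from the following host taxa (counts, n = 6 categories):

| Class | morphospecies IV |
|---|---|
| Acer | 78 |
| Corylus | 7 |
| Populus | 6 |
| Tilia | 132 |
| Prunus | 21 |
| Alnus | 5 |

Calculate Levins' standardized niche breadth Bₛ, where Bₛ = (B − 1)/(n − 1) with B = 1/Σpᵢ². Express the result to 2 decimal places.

Proportions for morphospecies IV (n=249): 78/249=0.3133, 7/249=0.0281, 6/249=0.0241, 132/249=0.5301, 21/249=0.0843, 5/249=0.0201
Σpᵢ² = 0.3133² + 0.0281² + 0.0241² + 0.5301² + 0.0843² + 0.0201² = 0.098157 + 0.000790 + 0.000581 + 0.281006 + 0.007106 + 0.000404 = 0.388044
B = 1 / 0.388044 = 2.5770
Bₛ = (B − 1)/(n − 1) = (2.5770 − 1)/(6 − 1) = 1.5770/5 = 0.3154

0.32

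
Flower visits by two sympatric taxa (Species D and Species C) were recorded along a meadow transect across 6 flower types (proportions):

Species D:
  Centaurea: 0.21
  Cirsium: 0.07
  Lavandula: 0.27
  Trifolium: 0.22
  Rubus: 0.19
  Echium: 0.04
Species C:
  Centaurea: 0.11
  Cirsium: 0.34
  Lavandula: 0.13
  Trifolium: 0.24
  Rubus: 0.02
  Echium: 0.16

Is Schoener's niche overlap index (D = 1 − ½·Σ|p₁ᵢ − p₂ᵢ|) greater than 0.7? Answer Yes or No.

No

Σ|p₁ᵢ − p₂ᵢ| = 0.10 + 0.27 + 0.14 + 0.02 + 0.17 + 0.12 = 0.82
D = 1 − ½ × 0.82 = 1 − 0.410 = 0.5900
D = 0.5900 < 0.7 → No.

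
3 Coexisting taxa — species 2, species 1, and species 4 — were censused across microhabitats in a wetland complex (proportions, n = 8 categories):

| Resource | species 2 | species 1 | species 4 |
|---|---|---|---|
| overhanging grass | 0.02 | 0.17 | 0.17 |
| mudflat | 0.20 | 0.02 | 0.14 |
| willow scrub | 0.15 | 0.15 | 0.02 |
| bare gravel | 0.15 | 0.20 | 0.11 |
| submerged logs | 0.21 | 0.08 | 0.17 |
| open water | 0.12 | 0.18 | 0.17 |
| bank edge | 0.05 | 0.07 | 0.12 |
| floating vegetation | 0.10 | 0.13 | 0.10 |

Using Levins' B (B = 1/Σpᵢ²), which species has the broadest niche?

Σp_2ᵢ² = 0.02² + 0.20² + 0.15² + 0.15² + 0.21² + 0.12² + 0.05² + 0.10² = 0.0004 + 0.0400 + 0.0225 + 0.0225 + 0.0441 + 0.0144 + 0.0025 + 0.0100 = 0.1564
B_2 = 1 / 0.1564 = 6.3939
Σp_1ᵢ² = 0.17² + 0.02² + 0.15² + 0.20² + 0.08² + 0.18² + 0.07² + 0.13² = 0.0289 + 0.0004 + 0.0225 + 0.0400 + 0.0064 + 0.0324 + 0.0049 + 0.0169 = 0.1524
B_1 = 1 / 0.1524 = 6.5617
Σp_4ᵢ² = 0.17² + 0.14² + 0.02² + 0.11² + 0.17² + 0.17² + 0.12² + 0.10² = 0.0289 + 0.0196 + 0.0004 + 0.0121 + 0.0289 + 0.0289 + 0.0144 + 0.0100 = 0.1432
B_4 = 1 / 0.1432 = 6.9832
Highest B → broadest niche (most generalist): species 4 (B = 6.98).

species 4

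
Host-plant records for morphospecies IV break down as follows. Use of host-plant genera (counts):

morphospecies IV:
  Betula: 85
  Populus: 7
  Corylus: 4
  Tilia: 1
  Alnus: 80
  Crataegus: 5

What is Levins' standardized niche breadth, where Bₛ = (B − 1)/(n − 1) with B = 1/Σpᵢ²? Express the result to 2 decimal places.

Proportions for morphospecies IV (n=182): 85/182=0.4670, 7/182=0.0385, 4/182=0.0220, 1/182=0.0055, 80/182=0.4396, 5/182=0.0275
Σpᵢ² = 0.4670² + 0.0385² + 0.0220² + 0.0055² + 0.4396² + 0.0275² = 0.218089 + 0.001482 + 0.000484 + 0.000030 + 0.193248 + 0.000756 = 0.414089
B = 1 / 0.414089 = 2.4149
Bₛ = (B − 1)/(n − 1) = (2.4149 − 1)/(6 − 1) = 1.4149/5 = 0.2830

0.28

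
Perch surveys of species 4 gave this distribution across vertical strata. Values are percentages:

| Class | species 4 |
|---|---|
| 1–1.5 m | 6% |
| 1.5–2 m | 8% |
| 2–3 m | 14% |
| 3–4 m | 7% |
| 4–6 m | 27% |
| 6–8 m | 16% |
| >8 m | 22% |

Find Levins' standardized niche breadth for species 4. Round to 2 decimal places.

Convert percentages to proportions (divide by 100).
Σpᵢ² = 0.06² + 0.08² + 0.14² + 0.07² + 0.27² + 0.16² + 0.22² = 0.0036 + 0.0064 + 0.0196 + 0.0049 + 0.0729 + 0.0256 + 0.0484 = 0.1814
B = 1 / 0.1814 = 5.5127
Bₛ = (B − 1)/(n − 1) = (5.5127 − 1)/(7 − 1) = 4.5127/6 = 0.7521

0.75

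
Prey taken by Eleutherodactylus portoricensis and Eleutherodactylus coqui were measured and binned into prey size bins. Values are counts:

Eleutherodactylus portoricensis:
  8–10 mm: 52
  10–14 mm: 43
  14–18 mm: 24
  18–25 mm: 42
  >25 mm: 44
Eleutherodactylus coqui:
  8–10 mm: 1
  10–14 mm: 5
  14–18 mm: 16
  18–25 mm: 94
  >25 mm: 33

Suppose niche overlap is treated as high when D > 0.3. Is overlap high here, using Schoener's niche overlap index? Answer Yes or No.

Proportions for Eleutherodactylus portoricensis (n=205): 52/205=0.2537, 43/205=0.2098, 24/205=0.1171, 42/205=0.2049, 44/205=0.2146
Proportions for Eleutherodactylus coqui (n=149): 1/149=0.0067, 5/149=0.0336, 16/149=0.1074, 94/149=0.6309, 33/149=0.2215
Σ|p₁ᵢ − p₂ᵢ| = 0.2470 + 0.1762 + 0.0097 + 0.4260 + 0.0069 = 0.8658
D = 1 − ½ × 0.8658 = 1 − 0.43290 = 0.56710
D = 0.56710 > 0.3 → Yes.

Yes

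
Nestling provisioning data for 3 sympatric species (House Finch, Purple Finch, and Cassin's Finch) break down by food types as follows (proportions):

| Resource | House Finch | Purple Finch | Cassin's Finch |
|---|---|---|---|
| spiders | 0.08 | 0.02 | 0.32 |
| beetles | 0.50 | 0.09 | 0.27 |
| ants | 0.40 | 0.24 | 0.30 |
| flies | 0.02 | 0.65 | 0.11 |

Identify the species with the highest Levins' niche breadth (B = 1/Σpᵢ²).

Σp_Housᵢ² = 0.08² + 0.50² + 0.40² + 0.02² = 0.0064 + 0.2500 + 0.1600 + 0.0004 = 0.4168
B_Hous = 1 / 0.4168 = 2.3992
Σp_Purpᵢ² = 0.02² + 0.09² + 0.24² + 0.65² = 0.0004 + 0.0081 + 0.0576 + 0.4225 = 0.4886
B_Purp = 1 / 0.4886 = 2.0467
Σp_Cassᵢ² = 0.32² + 0.27² + 0.30² + 0.11² = 0.1024 + 0.0729 + 0.0900 + 0.0121 = 0.2774
B_Cass = 1 / 0.2774 = 3.6049
Highest B → broadest niche (most generalist): Cassin's Finch (B = 3.60).

Cassin's Finch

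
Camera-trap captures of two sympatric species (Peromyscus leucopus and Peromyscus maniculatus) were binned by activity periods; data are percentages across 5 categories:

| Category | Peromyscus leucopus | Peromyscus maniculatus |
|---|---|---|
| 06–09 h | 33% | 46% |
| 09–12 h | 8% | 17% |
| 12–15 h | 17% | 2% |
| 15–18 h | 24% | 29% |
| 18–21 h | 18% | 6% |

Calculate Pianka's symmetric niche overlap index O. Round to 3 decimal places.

0.898

Convert percentages to proportions (divide by 100).
Σ p₁ᵢp₂ᵢ = 0.1518 + 0.0136 + 0.0034 + 0.0696 + 0.0108 = 0.2492
Σp_1ᵢ² = 0.33² + 0.08² + 0.17² + 0.24² + 0.18² = 0.1089 + 0.0064 + 0.0289 + 0.0576 + 0.0324 = 0.2342
Σp_2ᵢ² = 0.46² + 0.17² + 0.02² + 0.29² + 0.06² = 0.2116 + 0.0289 + 0.0004 + 0.0841 + 0.0036 = 0.3286
O = 0.2492 / √(0.2342 × 0.3286) = 0.2492 / 0.277413 = 0.89830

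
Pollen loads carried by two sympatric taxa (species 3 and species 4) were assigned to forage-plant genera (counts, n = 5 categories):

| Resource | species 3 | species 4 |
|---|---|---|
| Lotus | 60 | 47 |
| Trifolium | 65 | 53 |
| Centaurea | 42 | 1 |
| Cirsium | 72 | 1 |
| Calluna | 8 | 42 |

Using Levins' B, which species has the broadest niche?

Proportions for species 3 (n=247): 60/247=0.2429, 65/247=0.2632, 42/247=0.1700, 72/247=0.2915, 8/247=0.0324
Proportions for species 4 (n=144): 47/144=0.3264, 53/144=0.3681, 1/144=0.0069, 1/144=0.0069, 42/144=0.2917
Σp_3ᵢ² = 0.2429² + 0.2632² + 0.1700² + 0.2915² + 0.0324² = 0.059000 + 0.069274 + 0.028900 + 0.084972 + 0.001050 = 0.243196
B_3 = 1 / 0.243196 = 4.1119
Σp_4ᵢ² = 0.3264² + 0.3681² + 0.0069² + 0.0069² + 0.2917² = 0.106537 + 0.135498 + 0.000048 + 0.000048 + 0.085089 = 0.327220
B_4 = 1 / 0.327220 = 3.0560
Highest B → broadest niche (most generalist): species 3 (B = 4.11).

species 3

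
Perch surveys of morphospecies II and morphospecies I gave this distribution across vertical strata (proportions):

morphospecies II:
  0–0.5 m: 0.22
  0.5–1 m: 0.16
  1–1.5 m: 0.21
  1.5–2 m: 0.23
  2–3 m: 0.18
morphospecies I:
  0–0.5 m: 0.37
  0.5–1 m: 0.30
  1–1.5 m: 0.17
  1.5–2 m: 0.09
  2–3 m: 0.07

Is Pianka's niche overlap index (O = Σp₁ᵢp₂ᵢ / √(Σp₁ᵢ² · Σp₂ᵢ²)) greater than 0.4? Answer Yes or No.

Yes

Σ p₁ᵢp₂ᵢ = 0.0814 + 0.0480 + 0.0357 + 0.0207 + 0.0126 = 0.1984
Σp_1ᵢ² = 0.22² + 0.16² + 0.21² + 0.23² + 0.18² = 0.0484 + 0.0256 + 0.0441 + 0.0529 + 0.0324 = 0.2034
Σp_2ᵢ² = 0.37² + 0.30² + 0.17² + 0.09² + 0.07² = 0.1369 + 0.0900 + 0.0289 + 0.0081 + 0.0049 = 0.2688
O = 0.1984 / √(0.2034 × 0.2688) = 0.1984 / 0.23382 = 0.8485
O = 0.8485 > 0.4 → Yes.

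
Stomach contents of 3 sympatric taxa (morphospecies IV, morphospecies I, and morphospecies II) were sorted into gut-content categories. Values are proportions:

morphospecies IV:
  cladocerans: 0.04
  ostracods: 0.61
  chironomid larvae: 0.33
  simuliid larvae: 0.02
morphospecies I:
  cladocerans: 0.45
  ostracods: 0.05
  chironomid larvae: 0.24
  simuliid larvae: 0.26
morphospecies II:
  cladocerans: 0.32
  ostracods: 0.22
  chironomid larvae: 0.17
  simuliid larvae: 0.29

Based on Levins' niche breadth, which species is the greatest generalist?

Σp_IVᵢ² = 0.04² + 0.61² + 0.33² + 0.02² = 0.0016 + 0.3721 + 0.1089 + 0.0004 = 0.4830
B_IV = 1 / 0.4830 = 2.0704
Σp_Iᵢ² = 0.45² + 0.05² + 0.24² + 0.26² = 0.2025 + 0.0025 + 0.0576 + 0.0676 = 0.3302
B_I = 1 / 0.3302 = 3.0285
Σp_IIᵢ² = 0.32² + 0.22² + 0.17² + 0.29² = 0.1024 + 0.0484 + 0.0289 + 0.0841 = 0.2638
B_II = 1 / 0.2638 = 3.7908
Highest B → broadest niche (most generalist): morphospecies II (B = 3.79).

morphospecies II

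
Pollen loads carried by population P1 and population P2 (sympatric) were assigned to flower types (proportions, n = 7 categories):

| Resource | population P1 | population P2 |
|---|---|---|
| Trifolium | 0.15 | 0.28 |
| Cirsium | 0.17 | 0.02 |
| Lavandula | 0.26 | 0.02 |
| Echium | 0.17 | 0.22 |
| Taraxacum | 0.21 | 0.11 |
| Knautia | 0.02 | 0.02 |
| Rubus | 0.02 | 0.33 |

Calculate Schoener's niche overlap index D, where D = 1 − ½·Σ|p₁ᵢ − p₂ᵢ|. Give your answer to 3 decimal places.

0.510

Σ|p₁ᵢ − p₂ᵢ| = 0.13 + 0.15 + 0.24 + 0.05 + 0.10 + 0.00 + 0.31 = 0.98
D = 1 − ½ × 0.98 = 1 − 0.490 = 0.51000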